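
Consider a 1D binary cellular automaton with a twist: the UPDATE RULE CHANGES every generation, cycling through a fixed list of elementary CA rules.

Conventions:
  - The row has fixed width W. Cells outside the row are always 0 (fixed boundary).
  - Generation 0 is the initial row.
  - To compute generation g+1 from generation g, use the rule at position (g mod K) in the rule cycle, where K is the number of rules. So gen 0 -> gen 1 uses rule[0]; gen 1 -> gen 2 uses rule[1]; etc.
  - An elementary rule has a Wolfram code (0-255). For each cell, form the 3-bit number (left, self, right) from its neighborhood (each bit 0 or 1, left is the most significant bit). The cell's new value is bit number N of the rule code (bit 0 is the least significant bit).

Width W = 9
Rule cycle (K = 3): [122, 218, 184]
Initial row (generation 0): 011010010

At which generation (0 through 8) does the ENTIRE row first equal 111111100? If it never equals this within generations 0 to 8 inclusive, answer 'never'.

Gen 0: 011010010
Gen 1 (rule 122): 111101101
Gen 2 (rule 218): 111101100
Gen 3 (rule 184): 111011010
Gen 4 (rule 122): 101111101
Gen 5 (rule 218): 001111100
Gen 6 (rule 184): 001111010
Gen 7 (rule 122): 011001101
Gen 8 (rule 218): 111111100

Answer: 8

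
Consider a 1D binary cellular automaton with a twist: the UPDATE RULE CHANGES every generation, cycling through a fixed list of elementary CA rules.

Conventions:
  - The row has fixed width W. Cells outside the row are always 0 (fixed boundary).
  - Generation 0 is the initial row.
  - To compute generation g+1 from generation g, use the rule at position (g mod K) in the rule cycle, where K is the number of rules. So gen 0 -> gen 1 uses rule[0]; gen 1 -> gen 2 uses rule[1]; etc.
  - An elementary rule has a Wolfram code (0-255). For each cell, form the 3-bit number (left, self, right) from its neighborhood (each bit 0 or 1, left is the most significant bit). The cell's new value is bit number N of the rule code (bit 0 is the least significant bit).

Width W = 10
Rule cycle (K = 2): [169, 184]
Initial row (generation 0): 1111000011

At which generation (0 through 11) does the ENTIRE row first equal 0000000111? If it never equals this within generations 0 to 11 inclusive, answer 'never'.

Gen 0: 1111000011
Gen 1 (rule 169): 1110011010
Gen 2 (rule 184): 1101010101
Gen 3 (rule 169): 1010101010
Gen 4 (rule 184): 0101010101
Gen 5 (rule 169): 0010101010
Gen 6 (rule 184): 0001010101
Gen 7 (rule 169): 1100101010
Gen 8 (rule 184): 1010010101
Gen 9 (rule 169): 0100001010
Gen 10 (rule 184): 0010000101
Gen 11 (rule 169): 1000110010

Answer: never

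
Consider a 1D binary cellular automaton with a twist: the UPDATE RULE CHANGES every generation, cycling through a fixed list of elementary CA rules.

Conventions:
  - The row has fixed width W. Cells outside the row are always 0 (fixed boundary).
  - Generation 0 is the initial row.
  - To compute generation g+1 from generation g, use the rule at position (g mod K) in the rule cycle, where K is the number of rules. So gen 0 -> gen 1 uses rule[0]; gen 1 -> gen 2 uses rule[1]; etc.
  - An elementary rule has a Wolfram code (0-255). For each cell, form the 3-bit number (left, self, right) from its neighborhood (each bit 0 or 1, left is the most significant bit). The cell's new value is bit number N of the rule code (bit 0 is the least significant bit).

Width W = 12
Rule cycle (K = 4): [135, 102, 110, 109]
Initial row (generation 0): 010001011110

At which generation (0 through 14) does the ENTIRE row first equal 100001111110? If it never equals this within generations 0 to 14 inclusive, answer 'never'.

Answer: never

Derivation:
Gen 0: 010001011110
Gen 1 (rule 135): 110111001100
Gen 2 (rule 102): 011001010100
Gen 3 (rule 110): 111011111100
Gen 4 (rule 109): 101110000101
Gen 5 (rule 135): 100100111101
Gen 6 (rule 102): 101101000111
Gen 7 (rule 110): 111111001101
Gen 8 (rule 109): 100001001111
Gen 9 (rule 135): 101111010110
Gen 10 (rule 102): 110001111010
Gen 11 (rule 110): 110011001110
Gen 12 (rule 109): 110011001010
Gen 13 (rule 135): 000100011010
Gen 14 (rule 102): 001100101110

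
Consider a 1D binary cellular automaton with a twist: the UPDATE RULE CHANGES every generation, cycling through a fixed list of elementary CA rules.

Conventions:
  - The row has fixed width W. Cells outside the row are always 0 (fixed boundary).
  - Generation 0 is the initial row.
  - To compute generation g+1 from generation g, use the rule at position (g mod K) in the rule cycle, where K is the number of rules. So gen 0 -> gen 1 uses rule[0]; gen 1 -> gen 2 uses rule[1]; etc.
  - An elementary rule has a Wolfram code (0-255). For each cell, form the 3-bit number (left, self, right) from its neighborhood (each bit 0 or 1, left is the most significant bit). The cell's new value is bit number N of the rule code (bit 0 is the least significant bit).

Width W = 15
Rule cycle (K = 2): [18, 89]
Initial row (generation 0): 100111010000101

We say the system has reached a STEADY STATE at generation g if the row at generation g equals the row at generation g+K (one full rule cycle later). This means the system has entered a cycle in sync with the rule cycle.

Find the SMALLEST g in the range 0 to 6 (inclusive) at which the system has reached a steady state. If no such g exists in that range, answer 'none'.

Gen 0: 100111010000101
Gen 1 (rule 18): 011000001001000
Gen 2 (rule 89): 011111100100111
Gen 3 (rule 18): 100000011011000
Gen 4 (rule 89): 011111011011111
Gen 5 (rule 18): 100000000000000
Gen 6 (rule 89): 011111111111111
Gen 7 (rule 18): 100000000000000
Gen 8 (rule 89): 011111111111111

Answer: 5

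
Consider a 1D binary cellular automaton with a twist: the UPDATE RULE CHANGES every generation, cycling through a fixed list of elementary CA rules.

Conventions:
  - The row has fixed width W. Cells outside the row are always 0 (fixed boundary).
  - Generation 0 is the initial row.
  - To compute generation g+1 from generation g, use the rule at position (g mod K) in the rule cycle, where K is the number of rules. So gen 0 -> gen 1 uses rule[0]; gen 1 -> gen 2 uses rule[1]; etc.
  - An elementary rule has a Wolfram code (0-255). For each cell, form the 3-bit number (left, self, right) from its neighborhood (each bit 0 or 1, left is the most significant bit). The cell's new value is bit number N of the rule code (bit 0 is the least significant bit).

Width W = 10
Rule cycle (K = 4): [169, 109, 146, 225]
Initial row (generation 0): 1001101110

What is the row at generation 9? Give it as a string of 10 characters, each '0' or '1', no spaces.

Answer: 0001000001

Derivation:
Gen 0: 1001101110
Gen 1 (rule 169): 0001011100
Gen 2 (rule 109): 1101110101
Gen 3 (rule 146): 0000100000
Gen 4 (rule 225): 1110001111
Gen 5 (rule 169): 1100101110
Gen 6 (rule 109): 1100111010
Gen 7 (rule 146): 0011010001
Gen 8 (rule 225): 1001100100
Gen 9 (rule 169): 0001000001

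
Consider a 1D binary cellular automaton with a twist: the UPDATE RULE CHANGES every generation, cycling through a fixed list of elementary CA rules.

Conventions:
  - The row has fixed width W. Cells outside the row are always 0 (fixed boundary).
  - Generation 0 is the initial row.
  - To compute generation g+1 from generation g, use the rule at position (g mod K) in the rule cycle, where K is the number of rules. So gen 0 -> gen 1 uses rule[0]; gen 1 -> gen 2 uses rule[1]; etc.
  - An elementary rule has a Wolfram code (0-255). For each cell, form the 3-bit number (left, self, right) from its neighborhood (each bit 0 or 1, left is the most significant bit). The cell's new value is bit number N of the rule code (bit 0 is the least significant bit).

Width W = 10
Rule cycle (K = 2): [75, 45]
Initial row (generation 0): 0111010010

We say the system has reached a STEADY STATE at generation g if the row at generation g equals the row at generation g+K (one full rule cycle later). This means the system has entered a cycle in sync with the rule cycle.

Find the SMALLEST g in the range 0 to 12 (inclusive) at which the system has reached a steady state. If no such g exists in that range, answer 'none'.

Answer: none

Derivation:
Gen 0: 0111010010
Gen 1 (rule 75): 1101000100
Gen 2 (rule 45): 1011010101
Gen 3 (rule 75): 0011000000
Gen 4 (rule 45): 1010011111
Gen 5 (rule 75): 0000110001
Gen 6 (rule 45): 1110100101
Gen 7 (rule 75): 1010001000
Gen 8 (rule 45): 1110101011
Gen 9 (rule 75): 1010000011
Gen 10 (rule 45): 1110111010
Gen 11 (rule 75): 1010101000
Gen 12 (rule 45): 1111111011
Gen 13 (rule 75): 1000001011
Gen 14 (rule 45): 1011101110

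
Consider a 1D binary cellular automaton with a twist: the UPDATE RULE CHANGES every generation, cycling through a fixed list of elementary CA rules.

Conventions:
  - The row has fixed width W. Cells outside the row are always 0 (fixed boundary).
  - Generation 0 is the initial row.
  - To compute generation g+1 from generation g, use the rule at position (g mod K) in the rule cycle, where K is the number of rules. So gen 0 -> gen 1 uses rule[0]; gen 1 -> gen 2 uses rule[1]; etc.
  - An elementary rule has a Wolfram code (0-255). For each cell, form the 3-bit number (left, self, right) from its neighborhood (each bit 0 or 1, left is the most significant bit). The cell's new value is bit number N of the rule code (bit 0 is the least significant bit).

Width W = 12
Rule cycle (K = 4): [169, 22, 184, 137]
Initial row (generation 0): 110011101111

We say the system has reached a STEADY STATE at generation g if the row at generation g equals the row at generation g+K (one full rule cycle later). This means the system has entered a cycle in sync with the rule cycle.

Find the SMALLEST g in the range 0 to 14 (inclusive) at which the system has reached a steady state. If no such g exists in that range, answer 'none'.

Gen 0: 110011101111
Gen 1 (rule 169): 100011011110
Gen 2 (rule 22): 110100000001
Gen 3 (rule 184): 101010000000
Gen 4 (rule 137): 000000111111
Gen 5 (rule 169): 111110111110
Gen 6 (rule 22): 000000000001
Gen 7 (rule 184): 000000000000
Gen 8 (rule 137): 111111111111
Gen 9 (rule 169): 111111111110
Gen 10 (rule 22): 000000000001
Gen 11 (rule 184): 000000000000
Gen 12 (rule 137): 111111111111
Gen 13 (rule 169): 111111111110
Gen 14 (rule 22): 000000000001
Gen 15 (rule 184): 000000000000
Gen 16 (rule 137): 111111111111
Gen 17 (rule 169): 111111111110
Gen 18 (rule 22): 000000000001

Answer: 6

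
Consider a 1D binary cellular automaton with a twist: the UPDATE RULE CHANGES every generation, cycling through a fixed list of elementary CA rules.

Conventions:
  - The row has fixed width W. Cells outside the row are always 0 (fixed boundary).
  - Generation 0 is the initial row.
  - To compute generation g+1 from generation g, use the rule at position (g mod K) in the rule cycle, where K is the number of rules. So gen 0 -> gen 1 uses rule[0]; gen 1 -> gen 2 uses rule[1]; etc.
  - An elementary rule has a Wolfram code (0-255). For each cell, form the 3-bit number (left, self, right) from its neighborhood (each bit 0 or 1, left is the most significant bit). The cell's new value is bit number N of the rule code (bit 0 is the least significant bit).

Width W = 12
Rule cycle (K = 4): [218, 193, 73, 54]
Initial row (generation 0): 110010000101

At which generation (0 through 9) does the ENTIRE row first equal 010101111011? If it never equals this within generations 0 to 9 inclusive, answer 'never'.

Answer: 3

Derivation:
Gen 0: 110010000101
Gen 1 (rule 218): 111101001000
Gen 2 (rule 193): 011100000011
Gen 3 (rule 73): 010101111011
Gen 4 (rule 54): 111110000100
Gen 5 (rule 218): 111111001010
Gen 6 (rule 193): 011111000000
Gen 7 (rule 73): 010001011111
Gen 8 (rule 54): 111011100000
Gen 9 (rule 218): 111011110000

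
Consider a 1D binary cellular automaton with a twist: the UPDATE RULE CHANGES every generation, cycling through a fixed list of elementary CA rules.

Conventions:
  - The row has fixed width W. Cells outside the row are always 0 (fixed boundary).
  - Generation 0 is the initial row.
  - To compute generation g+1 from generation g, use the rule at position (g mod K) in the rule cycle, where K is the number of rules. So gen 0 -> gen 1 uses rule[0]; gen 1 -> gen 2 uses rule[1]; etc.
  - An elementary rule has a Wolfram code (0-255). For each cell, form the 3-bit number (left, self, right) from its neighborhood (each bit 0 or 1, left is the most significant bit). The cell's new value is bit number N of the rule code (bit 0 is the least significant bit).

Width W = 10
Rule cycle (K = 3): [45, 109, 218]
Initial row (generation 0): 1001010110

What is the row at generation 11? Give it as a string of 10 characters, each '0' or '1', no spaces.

Answer: 1110111111

Derivation:
Gen 0: 1001010110
Gen 1 (rule 45): 1001111100
Gen 2 (rule 109): 1001000101
Gen 3 (rule 218): 0110101000
Gen 4 (rule 45): 0101111011
Gen 5 (rule 109): 0111001111
Gen 6 (rule 218): 1111111111
Gen 7 (rule 45): 1000000000
Gen 8 (rule 109): 1011111111
Gen 9 (rule 218): 0011111111
Gen 10 (rule 45): 1010000000
Gen 11 (rule 109): 1110111111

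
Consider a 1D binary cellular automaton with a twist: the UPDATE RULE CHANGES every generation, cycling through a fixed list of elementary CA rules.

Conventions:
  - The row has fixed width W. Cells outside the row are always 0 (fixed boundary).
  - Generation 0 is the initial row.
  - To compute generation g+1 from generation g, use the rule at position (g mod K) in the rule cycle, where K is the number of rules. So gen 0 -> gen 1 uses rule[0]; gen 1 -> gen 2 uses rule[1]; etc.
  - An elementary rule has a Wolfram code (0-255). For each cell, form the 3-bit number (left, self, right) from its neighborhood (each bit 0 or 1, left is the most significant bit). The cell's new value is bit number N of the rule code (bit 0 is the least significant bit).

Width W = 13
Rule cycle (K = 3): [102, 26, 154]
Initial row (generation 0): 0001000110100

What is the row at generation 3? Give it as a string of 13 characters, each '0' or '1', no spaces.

Gen 0: 0001000110100
Gen 1 (rule 102): 0011001011100
Gen 2 (rule 26): 0110110010010
Gen 3 (rule 154): 1100101101101

Answer: 1100101101101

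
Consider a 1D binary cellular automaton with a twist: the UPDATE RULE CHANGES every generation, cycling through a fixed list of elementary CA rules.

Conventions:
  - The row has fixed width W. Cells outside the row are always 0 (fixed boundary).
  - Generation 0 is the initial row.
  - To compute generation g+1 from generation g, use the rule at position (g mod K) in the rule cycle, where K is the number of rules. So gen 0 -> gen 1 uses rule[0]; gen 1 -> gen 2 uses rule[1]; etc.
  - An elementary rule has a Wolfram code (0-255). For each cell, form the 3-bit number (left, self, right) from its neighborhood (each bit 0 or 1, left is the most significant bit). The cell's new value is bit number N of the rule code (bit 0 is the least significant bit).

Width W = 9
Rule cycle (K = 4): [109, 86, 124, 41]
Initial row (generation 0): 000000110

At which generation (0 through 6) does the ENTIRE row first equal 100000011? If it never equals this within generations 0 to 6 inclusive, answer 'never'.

Gen 0: 000000110
Gen 1 (rule 109): 111110110
Gen 2 (rule 86): 000010011
Gen 3 (rule 124): 000011011
Gen 4 (rule 41): 111010110
Gen 5 (rule 109): 101111110
Gen 6 (rule 86): 100000011

Answer: 6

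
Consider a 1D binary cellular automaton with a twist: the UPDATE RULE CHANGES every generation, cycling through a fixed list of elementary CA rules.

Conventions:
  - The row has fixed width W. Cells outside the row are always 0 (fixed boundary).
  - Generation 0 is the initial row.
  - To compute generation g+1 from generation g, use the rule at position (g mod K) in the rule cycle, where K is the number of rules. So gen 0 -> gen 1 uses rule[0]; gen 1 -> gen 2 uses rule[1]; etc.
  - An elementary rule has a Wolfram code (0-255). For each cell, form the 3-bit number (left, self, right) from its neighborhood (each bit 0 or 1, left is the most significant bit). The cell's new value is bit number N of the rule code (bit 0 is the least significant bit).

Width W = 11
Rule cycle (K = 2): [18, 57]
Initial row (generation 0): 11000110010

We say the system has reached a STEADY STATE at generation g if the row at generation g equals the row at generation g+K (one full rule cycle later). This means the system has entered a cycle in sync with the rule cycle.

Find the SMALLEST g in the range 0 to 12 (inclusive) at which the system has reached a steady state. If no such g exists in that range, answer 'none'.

Gen 0: 11000110010
Gen 1 (rule 18): 00101001101
Gen 2 (rule 57): 10010101010
Gen 3 (rule 18): 01100000001
Gen 4 (rule 57): 01011111100
Gen 5 (rule 18): 10000000010
Gen 6 (rule 57): 01111111001
Gen 7 (rule 18): 10000000110
Gen 8 (rule 57): 01111110101
Gen 9 (rule 18): 10000000000
Gen 10 (rule 57): 01111111111
Gen 11 (rule 18): 10000000000
Gen 12 (rule 57): 01111111111
Gen 13 (rule 18): 10000000000
Gen 14 (rule 57): 01111111111

Answer: 9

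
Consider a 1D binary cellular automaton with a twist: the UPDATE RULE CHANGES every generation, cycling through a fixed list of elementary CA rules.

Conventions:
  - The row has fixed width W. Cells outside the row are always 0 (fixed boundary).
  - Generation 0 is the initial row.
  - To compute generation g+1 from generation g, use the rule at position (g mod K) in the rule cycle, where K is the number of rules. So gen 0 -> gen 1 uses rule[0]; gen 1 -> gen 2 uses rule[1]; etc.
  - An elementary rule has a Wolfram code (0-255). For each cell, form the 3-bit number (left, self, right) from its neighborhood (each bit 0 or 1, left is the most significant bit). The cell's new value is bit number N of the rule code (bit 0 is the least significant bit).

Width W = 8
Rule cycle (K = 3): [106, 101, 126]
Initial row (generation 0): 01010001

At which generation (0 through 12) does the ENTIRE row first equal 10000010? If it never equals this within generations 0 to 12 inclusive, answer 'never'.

Gen 0: 01010001
Gen 1 (rule 106): 10100010
Gen 2 (rule 101): 11101010
Gen 3 (rule 126): 10111111
Gen 4 (rule 106): 01100001
Gen 5 (rule 101): 00101101
Gen 6 (rule 126): 01111111
Gen 7 (rule 106): 11000001
Gen 8 (rule 101): 01011101
Gen 9 (rule 126): 11110111
Gen 10 (rule 106): 10011101
Gen 11 (rule 101): 10000111
Gen 12 (rule 126): 11001101

Answer: never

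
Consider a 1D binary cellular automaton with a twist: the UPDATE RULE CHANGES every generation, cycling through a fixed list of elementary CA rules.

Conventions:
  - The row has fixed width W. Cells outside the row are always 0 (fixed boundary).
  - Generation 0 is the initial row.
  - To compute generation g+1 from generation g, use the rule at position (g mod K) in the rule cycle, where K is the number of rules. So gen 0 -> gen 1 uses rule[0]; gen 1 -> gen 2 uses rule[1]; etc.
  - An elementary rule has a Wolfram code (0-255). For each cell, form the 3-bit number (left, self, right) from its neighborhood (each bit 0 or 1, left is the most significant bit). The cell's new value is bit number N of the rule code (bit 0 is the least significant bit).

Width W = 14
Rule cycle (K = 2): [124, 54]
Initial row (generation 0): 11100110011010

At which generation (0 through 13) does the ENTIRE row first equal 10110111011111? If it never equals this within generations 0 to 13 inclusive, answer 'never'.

Answer: 1

Derivation:
Gen 0: 11100110011010
Gen 1 (rule 124): 10110111011111
Gen 2 (rule 54): 11001000100000
Gen 3 (rule 124): 11101100110000
Gen 4 (rule 54): 00010011001000
Gen 5 (rule 124): 00011011101100
Gen 6 (rule 54): 00100100010010
Gen 7 (rule 124): 00110110011011
Gen 8 (rule 54): 01001001100100
Gen 9 (rule 124): 01101101110110
Gen 10 (rule 54): 10010010001001
Gen 11 (rule 124): 11011011001101
Gen 12 (rule 54): 00100100110011
Gen 13 (rule 124): 00110110111011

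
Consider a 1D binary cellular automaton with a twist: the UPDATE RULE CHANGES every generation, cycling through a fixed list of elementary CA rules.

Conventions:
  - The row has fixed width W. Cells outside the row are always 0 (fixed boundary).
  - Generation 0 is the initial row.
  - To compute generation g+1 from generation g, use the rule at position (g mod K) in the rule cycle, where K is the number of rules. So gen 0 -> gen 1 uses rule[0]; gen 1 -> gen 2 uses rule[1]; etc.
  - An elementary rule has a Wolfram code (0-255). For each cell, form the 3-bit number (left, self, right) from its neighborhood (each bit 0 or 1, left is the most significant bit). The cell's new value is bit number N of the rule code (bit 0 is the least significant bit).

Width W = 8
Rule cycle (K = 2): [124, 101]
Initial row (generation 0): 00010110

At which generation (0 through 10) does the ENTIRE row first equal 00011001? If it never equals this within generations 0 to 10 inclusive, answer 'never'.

Answer: 10

Derivation:
Gen 0: 00010110
Gen 1 (rule 124): 00011111
Gen 2 (rule 101): 11000001
Gen 3 (rule 124): 11100001
Gen 4 (rule 101): 00101101
Gen 5 (rule 124): 00111111
Gen 6 (rule 101): 10000001
Gen 7 (rule 124): 11000001
Gen 8 (rule 101): 01011101
Gen 9 (rule 124): 01110111
Gen 10 (rule 101): 00011001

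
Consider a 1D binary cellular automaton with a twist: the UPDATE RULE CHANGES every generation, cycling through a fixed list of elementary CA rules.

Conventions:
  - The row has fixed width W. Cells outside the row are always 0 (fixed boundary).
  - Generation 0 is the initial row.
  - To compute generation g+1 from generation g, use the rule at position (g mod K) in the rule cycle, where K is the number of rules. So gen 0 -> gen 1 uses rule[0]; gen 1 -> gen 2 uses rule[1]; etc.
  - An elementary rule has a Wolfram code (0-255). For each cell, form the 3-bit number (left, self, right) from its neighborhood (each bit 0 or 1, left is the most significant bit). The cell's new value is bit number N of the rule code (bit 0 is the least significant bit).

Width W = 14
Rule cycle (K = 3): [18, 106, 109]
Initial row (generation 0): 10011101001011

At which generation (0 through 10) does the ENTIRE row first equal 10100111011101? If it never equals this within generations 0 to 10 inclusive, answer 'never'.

Answer: never

Derivation:
Gen 0: 10011101001011
Gen 1 (rule 18): 01100000110000
Gen 2 (rule 106): 11100001110000
Gen 3 (rule 109): 10101101010111
Gen 4 (rule 18): 00000000000000
Gen 5 (rule 106): 00000000000000
Gen 6 (rule 109): 11111111111111
Gen 7 (rule 18): 00000000000000
Gen 8 (rule 106): 00000000000000
Gen 9 (rule 109): 11111111111111
Gen 10 (rule 18): 00000000000000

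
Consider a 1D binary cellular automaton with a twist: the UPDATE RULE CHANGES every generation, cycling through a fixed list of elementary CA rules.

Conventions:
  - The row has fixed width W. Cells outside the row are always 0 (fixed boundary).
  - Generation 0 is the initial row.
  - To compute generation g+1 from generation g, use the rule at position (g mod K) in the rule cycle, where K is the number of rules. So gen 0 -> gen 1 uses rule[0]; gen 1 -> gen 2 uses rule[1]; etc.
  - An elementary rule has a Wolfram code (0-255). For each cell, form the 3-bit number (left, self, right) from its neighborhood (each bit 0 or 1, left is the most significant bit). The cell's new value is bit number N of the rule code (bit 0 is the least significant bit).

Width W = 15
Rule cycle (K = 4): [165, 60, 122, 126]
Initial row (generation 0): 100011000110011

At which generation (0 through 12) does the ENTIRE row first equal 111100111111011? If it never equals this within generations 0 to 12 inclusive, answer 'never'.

Gen 0: 100011000110011
Gen 1 (rule 165): 101000010000000
Gen 2 (rule 60): 111100011000000
Gen 3 (rule 122): 100110111100000
Gen 4 (rule 126): 111111100110000
Gen 5 (rule 165): 011111000000111
Gen 6 (rule 60): 010000100000100
Gen 7 (rule 122): 101001010001010
Gen 8 (rule 126): 111111111011111
Gen 9 (rule 165): 011111110101110
Gen 10 (rule 60): 010000001111001
Gen 11 (rule 122): 101000011001110
Gen 12 (rule 126): 111100111111011

Answer: 12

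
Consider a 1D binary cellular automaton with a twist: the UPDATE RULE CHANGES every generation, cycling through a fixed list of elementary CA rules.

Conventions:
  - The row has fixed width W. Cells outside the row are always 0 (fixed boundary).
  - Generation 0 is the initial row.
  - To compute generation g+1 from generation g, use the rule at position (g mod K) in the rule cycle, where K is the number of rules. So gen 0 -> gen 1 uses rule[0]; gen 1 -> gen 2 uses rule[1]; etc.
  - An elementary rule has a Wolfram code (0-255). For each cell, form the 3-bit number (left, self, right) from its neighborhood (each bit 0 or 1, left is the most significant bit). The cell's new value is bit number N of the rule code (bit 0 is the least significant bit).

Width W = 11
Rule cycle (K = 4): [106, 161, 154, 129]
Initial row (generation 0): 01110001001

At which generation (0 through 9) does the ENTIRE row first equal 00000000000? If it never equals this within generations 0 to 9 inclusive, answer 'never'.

Gen 0: 01110001001
Gen 1 (rule 106): 11010010010
Gen 2 (rule 161): 00100000000
Gen 3 (rule 154): 01010000000
Gen 4 (rule 129): 00000111111
Gen 5 (rule 106): 00001100001
Gen 6 (rule 161): 11100001100
Gen 7 (rule 154): 11010011010
Gen 8 (rule 129): 00000000000
Gen 9 (rule 106): 00000000000

Answer: 8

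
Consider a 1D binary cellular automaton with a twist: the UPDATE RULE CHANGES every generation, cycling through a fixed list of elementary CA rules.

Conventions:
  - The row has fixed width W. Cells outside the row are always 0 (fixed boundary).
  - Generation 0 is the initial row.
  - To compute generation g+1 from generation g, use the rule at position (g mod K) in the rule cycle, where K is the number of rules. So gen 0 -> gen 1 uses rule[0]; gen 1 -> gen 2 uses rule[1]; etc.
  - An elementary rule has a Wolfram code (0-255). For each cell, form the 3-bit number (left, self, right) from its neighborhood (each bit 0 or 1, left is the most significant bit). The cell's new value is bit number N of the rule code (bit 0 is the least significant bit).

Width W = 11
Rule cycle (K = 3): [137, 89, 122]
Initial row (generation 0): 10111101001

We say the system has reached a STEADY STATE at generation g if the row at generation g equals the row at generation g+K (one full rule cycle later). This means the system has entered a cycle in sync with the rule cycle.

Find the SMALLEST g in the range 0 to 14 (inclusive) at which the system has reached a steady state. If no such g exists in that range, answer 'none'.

Answer: none

Derivation:
Gen 0: 10111101001
Gen 1 (rule 137): 00111000000
Gen 2 (rule 89): 10101111111
Gen 3 (rule 122): 01011000001
Gen 4 (rule 137): 00010011100
Gen 5 (rule 89): 11001010111
Gen 6 (rule 122): 11110101101
Gen 7 (rule 137): 11100001000
Gen 8 (rule 89): 10111100111
Gen 9 (rule 122): 01100111101
Gen 10 (rule 137): 01000111000
Gen 11 (rule 89): 00110101111
Gen 12 (rule 122): 01111011001
Gen 13 (rule 137): 01110010000
Gen 14 (rule 89): 01011001111
Gen 15 (rule 122): 10111111001
Gen 16 (rule 137): 00111110000
Gen 17 (rule 89): 10100011111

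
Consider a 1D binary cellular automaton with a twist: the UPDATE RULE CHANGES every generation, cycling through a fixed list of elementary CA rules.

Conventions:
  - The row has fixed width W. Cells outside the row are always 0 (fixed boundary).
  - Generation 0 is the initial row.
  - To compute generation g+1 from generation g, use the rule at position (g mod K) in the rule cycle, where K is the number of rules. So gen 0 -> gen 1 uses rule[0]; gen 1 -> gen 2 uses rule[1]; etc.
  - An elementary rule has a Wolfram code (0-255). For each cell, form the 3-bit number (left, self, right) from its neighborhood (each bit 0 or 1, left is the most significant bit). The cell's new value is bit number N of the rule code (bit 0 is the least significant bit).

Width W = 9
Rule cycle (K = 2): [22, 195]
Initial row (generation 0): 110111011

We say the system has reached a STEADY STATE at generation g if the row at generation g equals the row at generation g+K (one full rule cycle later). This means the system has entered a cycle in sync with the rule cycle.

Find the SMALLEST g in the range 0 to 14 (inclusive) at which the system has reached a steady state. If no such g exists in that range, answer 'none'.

Gen 0: 110111011
Gen 1 (rule 22): 000000000
Gen 2 (rule 195): 111111111
Gen 3 (rule 22): 000000000
Gen 4 (rule 195): 111111111
Gen 5 (rule 22): 000000000
Gen 6 (rule 195): 111111111
Gen 7 (rule 22): 000000000
Gen 8 (rule 195): 111111111
Gen 9 (rule 22): 000000000
Gen 10 (rule 195): 111111111
Gen 11 (rule 22): 000000000
Gen 12 (rule 195): 111111111
Gen 13 (rule 22): 000000000
Gen 14 (rule 195): 111111111
Gen 15 (rule 22): 000000000
Gen 16 (rule 195): 111111111

Answer: 1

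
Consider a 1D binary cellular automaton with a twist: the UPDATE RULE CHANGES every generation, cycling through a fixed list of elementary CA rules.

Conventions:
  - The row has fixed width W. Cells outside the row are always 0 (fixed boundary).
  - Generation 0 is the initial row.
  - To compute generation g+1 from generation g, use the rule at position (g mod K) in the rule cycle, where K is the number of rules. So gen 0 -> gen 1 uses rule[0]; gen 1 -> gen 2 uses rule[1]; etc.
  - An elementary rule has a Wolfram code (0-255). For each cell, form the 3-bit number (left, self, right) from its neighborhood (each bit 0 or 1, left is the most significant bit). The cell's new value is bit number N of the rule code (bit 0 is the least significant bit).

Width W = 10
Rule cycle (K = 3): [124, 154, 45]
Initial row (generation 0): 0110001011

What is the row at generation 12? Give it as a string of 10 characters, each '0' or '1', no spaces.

Gen 0: 0110001011
Gen 1 (rule 124): 0111001111
Gen 2 (rule 154): 1110111110
Gen 3 (rule 45): 1001100000
Gen 4 (rule 124): 1101110000
Gen 5 (rule 154): 1001101000
Gen 6 (rule 45): 1001011011
Gen 7 (rule 124): 1101111111
Gen 8 (rule 154): 1001111110
Gen 9 (rule 45): 1001000000
Gen 10 (rule 124): 1101100000
Gen 11 (rule 154): 1001010000
Gen 12 (rule 45): 1001110111

Answer: 1001110111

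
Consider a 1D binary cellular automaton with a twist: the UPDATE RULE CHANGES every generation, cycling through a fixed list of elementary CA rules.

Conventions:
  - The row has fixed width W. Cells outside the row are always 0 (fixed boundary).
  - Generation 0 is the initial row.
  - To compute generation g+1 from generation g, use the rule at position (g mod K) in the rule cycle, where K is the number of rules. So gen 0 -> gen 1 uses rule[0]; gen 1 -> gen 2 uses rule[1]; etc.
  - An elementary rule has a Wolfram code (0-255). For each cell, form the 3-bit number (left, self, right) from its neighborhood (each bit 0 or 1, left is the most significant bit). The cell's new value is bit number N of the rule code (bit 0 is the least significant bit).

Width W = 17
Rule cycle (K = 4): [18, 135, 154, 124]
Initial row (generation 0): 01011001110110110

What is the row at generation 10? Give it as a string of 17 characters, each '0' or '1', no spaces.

Gen 0: 01011001110110110
Gen 1 (rule 18): 10000110000000001
Gen 2 (rule 135): 10111000111111111
Gen 3 (rule 154): 00110101111111110
Gen 4 (rule 124): 00111111000000011
Gen 5 (rule 18): 01000000100000100
Gen 6 (rule 135): 11011111101111101
Gen 7 (rule 154): 10011111001111000
Gen 8 (rule 124): 11010001101001100
Gen 9 (rule 18): 00001010000110010
Gen 10 (rule 135): 11111010111000110

Answer: 11111010111000110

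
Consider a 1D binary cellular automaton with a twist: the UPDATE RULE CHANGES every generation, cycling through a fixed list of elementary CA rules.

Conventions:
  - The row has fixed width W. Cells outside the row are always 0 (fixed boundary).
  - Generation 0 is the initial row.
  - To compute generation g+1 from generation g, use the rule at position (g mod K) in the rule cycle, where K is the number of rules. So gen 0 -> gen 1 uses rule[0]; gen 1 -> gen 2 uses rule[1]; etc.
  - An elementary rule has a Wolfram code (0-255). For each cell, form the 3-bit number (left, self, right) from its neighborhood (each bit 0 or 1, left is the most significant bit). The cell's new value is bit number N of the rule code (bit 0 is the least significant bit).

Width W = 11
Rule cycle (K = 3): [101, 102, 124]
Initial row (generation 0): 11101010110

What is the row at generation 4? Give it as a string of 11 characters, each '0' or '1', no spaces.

Gen 0: 11101010110
Gen 1 (rule 101): 00111111010
Gen 2 (rule 102): 01000001110
Gen 3 (rule 124): 01100001011
Gen 4 (rule 101): 00101101101

Answer: 00101101101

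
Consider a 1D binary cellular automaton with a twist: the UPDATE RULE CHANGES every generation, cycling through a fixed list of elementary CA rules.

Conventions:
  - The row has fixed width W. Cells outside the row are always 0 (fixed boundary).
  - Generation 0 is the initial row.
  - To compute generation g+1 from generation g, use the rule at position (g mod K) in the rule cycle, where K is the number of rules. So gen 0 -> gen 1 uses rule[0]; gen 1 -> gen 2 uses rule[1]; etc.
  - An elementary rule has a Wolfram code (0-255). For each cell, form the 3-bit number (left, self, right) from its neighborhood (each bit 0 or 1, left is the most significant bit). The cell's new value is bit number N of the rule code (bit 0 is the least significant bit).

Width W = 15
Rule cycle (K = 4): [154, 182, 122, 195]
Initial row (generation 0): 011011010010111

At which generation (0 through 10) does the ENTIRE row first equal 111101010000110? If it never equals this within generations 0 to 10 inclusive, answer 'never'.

Answer: 9

Derivation:
Gen 0: 011011010010111
Gen 1 (rule 154): 110010001100110
Gen 2 (rule 182): 001111010011001
Gen 3 (rule 122): 011001101111110
Gen 4 (rule 195): 101010100111110
Gen 5 (rule 154): 000000011111101
Gen 6 (rule 182): 000000101111011
Gen 7 (rule 122): 000001011001111
Gen 8 (rule 195): 111110001010111
Gen 9 (rule 154): 111101010000110
Gen 10 (rule 182): 011011111001001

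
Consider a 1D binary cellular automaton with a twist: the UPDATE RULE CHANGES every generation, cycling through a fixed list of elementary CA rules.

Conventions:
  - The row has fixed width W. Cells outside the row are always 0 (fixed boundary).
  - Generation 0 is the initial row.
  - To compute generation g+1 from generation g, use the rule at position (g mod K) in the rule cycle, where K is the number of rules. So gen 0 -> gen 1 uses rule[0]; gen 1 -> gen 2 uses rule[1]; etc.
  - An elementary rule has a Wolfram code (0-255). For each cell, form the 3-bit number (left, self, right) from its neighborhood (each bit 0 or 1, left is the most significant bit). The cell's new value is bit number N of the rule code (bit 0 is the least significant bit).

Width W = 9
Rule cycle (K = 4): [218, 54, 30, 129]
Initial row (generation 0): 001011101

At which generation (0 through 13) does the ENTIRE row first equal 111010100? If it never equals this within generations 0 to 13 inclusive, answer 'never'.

Gen 0: 001011101
Gen 1 (rule 218): 010011100
Gen 2 (rule 54): 111100010
Gen 3 (rule 30): 100010111
Gen 4 (rule 129): 001000010
Gen 5 (rule 218): 010100101
Gen 6 (rule 54): 111111111
Gen 7 (rule 30): 100000000
Gen 8 (rule 129): 001111111
Gen 9 (rule 218): 011111111
Gen 10 (rule 54): 100000000
Gen 11 (rule 30): 110000000
Gen 12 (rule 129): 000111111
Gen 13 (rule 218): 001111111

Answer: never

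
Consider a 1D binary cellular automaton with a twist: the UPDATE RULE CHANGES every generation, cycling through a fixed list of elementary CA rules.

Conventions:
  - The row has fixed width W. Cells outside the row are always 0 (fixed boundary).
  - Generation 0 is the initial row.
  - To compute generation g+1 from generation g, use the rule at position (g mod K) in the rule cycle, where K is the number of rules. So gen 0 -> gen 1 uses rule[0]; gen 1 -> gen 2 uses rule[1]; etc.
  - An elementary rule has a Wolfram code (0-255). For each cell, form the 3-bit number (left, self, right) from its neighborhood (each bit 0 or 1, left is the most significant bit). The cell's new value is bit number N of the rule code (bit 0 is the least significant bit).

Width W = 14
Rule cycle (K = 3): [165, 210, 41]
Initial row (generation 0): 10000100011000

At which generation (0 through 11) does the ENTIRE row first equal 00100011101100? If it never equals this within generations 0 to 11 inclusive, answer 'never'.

Answer: never

Derivation:
Gen 0: 10000100011000
Gen 1 (rule 165): 10110101000011
Gen 2 (rule 210): 00010000100101
Gen 3 (rule 41): 11000110000010
Gen 4 (rule 165): 00010000111010
Gen 5 (rule 210): 00101001011001
Gen 6 (rule 41): 10010000110000
Gen 7 (rule 165): 10010110000111
Gen 8 (rule 210): 01100011001011
Gen 9 (rule 41): 01001010000110
Gen 10 (rule 165): 01001110110000
Gen 11 (rule 210): 10110110011000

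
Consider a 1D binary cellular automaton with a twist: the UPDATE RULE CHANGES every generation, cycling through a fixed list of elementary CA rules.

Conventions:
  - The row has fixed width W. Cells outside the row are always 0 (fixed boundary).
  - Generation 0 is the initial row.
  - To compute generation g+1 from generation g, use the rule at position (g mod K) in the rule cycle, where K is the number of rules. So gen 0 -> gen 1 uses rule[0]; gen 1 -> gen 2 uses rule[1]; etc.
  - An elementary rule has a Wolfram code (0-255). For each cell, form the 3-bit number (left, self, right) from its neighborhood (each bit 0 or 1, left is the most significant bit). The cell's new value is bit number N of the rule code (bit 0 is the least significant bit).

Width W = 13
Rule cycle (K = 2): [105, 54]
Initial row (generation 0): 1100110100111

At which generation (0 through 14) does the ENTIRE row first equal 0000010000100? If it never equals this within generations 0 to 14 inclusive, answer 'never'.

Answer: never

Derivation:
Gen 0: 1100110100111
Gen 1 (rule 105): 1100111000101
Gen 2 (rule 54): 0011000101111
Gen 3 (rule 105): 1011010011001
Gen 4 (rule 54): 1100111100111
Gen 5 (rule 105): 1100100100101
Gen 6 (rule 54): 0011111111111
Gen 7 (rule 105): 1010000000001
Gen 8 (rule 54): 1111000000011
Gen 9 (rule 105): 1001011111011
Gen 10 (rule 54): 1111100000100
Gen 11 (rule 105): 1000101110001
Gen 12 (rule 54): 1101110001011
Gen 13 (rule 105): 1111010100111
Gen 14 (rule 54): 0000111111000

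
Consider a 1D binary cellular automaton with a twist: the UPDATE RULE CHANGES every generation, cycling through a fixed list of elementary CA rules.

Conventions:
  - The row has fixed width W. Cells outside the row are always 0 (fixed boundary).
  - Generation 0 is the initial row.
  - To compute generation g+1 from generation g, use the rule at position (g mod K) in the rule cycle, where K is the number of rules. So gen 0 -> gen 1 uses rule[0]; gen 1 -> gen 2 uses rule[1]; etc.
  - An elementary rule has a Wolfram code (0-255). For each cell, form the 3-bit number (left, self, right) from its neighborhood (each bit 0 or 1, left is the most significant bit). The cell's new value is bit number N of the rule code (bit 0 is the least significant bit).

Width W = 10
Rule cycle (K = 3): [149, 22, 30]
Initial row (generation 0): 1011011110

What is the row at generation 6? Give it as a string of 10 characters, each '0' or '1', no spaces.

Answer: 1010000100

Derivation:
Gen 0: 1011011110
Gen 1 (rule 149): 1000001101
Gen 2 (rule 22): 1100010001
Gen 3 (rule 30): 1010111011
Gen 4 (rule 149): 1010010000
Gen 5 (rule 22): 1011111000
Gen 6 (rule 30): 1010000100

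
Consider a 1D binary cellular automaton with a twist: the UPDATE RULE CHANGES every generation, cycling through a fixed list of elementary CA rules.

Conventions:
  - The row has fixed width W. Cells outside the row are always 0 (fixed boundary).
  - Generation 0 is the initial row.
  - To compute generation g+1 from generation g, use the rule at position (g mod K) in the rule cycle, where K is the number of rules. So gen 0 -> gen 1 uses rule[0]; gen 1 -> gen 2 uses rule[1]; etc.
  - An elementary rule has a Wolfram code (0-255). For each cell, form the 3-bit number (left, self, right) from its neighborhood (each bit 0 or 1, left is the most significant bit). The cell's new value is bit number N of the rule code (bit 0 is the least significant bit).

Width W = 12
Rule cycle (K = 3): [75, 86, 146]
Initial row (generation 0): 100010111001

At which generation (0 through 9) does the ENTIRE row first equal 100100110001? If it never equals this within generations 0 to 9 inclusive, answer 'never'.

Gen 0: 100010111001
Gen 1 (rule 75): 001100101010
Gen 2 (rule 86): 010111101011
Gen 3 (rule 146): 100011000000
Gen 4 (rule 75): 001111011111
Gen 5 (rule 86): 010001000001
Gen 6 (rule 146): 101010100010
Gen 7 (rule 75): 000000001100
Gen 8 (rule 86): 000000010110
Gen 9 (rule 146): 000000100001

Answer: never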